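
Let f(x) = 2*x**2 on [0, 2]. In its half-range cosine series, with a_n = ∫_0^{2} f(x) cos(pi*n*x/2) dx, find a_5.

-32/(25*pi**2)

a_5 = ∫_0^{2} (2*x**2) cos(5*pi*x/2) dx.
Integrating by parts twice (tabular method), an antiderivative of (2*x**2) cos(5*pi*x/2) is 4*x**2*sin(5*pi*x/2)/(5*pi) + 16*x*cos(5*pi*x/2)/(25*pi**2) - 32*sin(5*pi*x/2)/(125*pi**3); evaluating from 0 to 2: ∫_{0}^{2} (2*x**2) cos(5*pi*x/2) dx = (-32/(25*pi**2)) - (0) = -32/(25*pi**2).
Hence a_5 = -32/(25*pi**2).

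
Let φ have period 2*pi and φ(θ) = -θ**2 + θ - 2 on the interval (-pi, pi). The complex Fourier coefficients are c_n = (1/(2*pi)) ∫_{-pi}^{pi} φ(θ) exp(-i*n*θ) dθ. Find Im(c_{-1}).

1

Since φ is real-valued, Im(c_{-1}) = -(1/(2*pi)) ∫_{-pi}^{pi} φ(θ) sin(-θ) dθ = b_{1}/2.
Integrating by parts twice (tabular method), an antiderivative of (-θ**2 + θ - 2) sin(-θ) is -θ**2*cos(θ) + 2*θ*sin(θ) + θ*cos(θ) - sin(θ); evaluating from -pi to pi: ∫_{-pi}^{pi} (-θ**2 + θ - 2) sin(-θ) dθ = (pi*(-1 + pi)) - (pi*(1 + pi)) = -2*pi.
Hence Im(c_{-1}) = (-1/(2*pi))·(-2*pi) = 1.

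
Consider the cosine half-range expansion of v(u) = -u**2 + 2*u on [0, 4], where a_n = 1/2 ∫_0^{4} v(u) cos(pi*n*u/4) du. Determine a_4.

a_4 = 1/2 ∫_0^{4} (-u**2 + 2*u) cos(pi*u) du.
Integrating by parts twice (tabular method), an antiderivative of (-u**2 + 2*u) cos(pi*u) is -u**2*sin(pi*u)/pi + 2*u*sin(pi*u)/pi - 2*u*cos(pi*u)/pi**2 + 2*sin(pi*u)/pi**3 + 2*cos(pi*u)/pi**2; evaluating from 0 to 4: ∫_{0}^{4} (-u**2 + 2*u) cos(pi*u) du = (-6/pi**2) - (2/pi**2) = -8/pi**2.
Hence a_4 = (1/2)·(-8/pi**2) = -4/pi**2.

-4/pi**2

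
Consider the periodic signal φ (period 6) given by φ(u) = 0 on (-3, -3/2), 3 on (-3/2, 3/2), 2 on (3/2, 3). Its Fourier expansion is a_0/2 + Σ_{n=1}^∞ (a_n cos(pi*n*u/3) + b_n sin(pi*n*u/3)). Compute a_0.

4

a_0 = 1/3 ∫_{-3}^{3} φ(u) du = 1/3 · (12) = 4.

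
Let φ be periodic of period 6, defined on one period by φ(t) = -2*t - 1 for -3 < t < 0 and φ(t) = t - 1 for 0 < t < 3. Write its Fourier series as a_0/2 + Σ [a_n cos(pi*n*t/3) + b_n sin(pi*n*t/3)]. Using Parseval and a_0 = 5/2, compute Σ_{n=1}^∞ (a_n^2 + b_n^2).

Parseval: a_0^2/2 + Σ_{n≥1} (a_n^2+b_n^2) = 1/3 ∫_{-3}^{3} φ(t)^2 dt = 8.
Subtract a_0^2/2 = 25/8: Σ (a_n^2+b_n^2) = 39/8.

39/8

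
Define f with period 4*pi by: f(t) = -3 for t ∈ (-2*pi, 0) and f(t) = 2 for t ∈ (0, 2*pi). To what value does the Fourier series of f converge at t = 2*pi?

-1/2

t = 2*pi differs from t = -2*pi by 1 full period(s), and the series is 4*pi-periodic.
At t = -2*pi the one-sided limits are f(-2*pi^-) = 2 and f(-2*pi^+) = -3.
By Dirichlet's theorem the series converges to their average, [(2) + (-3)]/2 = -1/2.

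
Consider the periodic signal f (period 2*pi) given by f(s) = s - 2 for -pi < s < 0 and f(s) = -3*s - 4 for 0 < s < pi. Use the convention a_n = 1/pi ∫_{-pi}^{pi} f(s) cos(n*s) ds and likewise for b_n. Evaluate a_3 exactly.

a_3 = 1/pi ∫_{-pi}^{pi} f(s) cos(3*s) ds.
Split the integral at the breakpoints.
Integrating by parts (boundary term plus one more integral), an antiderivative of (s - 2) cos(3*s) is s*sin(3*s)/3 - 2*sin(3*s)/3 + cos(3*s)/9; evaluating from -pi to 0: ∫_{-pi}^{0} (s - 2) cos(3*s) ds = (1/9) - (-1/9) = 2/9.
Integrating by parts (boundary term plus one more integral), an antiderivative of (-3*s - 4) cos(3*s) is -s*sin(3*s) - 4*sin(3*s)/3 - cos(3*s)/3; evaluating from 0 to pi: ∫_{0}^{pi} (-3*s - 4) cos(3*s) ds = (1/3) - (-1/3) = 2/3.
Summing the pieces and multiplying by (1/pi) gives a_3 = 8/(9*pi).

8/(9*pi)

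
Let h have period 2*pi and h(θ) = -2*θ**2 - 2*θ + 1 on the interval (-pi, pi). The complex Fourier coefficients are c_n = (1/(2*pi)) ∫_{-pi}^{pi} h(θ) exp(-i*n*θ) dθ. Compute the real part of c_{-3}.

Since h is real-valued, Re(c_{-3}) = (1/(2*pi)) ∫_{-pi}^{pi} h(θ) cos(-3*θ) dθ = a_{3}/2.
Integrating by parts twice (tabular method), an antiderivative of (-2*θ**2 - 2*θ + 1) cos(-3*θ) is -2*θ**2*sin(3*θ)/3 - 2*θ*sin(3*θ)/3 - 4*θ*cos(3*θ)/9 + 13*sin(3*θ)/27 - 2*cos(3*θ)/9; evaluating from -pi to pi: ∫_{-pi}^{pi} (-2*θ**2 - 2*θ + 1) cos(-3*θ) dθ = (2/9 + 4*pi/9) - (2/9 - 4*pi/9) = 8*pi/9.
Hence Re(c_{-3}) = (1/(2*pi))·(8*pi/9) = 4/9.

4/9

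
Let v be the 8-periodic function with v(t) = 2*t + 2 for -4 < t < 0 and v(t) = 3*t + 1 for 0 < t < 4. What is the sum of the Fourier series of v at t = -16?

t = -16 differs from t = 0 by -2 full period(s), and the series is 8-periodic.
At t = 0 the one-sided limits are v(0^-) = 2 and v(0^+) = 1.
By Dirichlet's theorem the series converges to their average, [(2) + (1)]/2 = 3/2.

3/2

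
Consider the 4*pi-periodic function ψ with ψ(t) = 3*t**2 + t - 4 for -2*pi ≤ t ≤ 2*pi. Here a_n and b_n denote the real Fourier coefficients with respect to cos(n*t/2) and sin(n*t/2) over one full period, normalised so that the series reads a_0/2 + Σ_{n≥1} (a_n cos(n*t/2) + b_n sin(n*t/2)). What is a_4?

3

a_4 = (1/(2*pi)) ∫_{-2*pi}^{2*pi} ψ(t) cos(2*t) dt.
Integrating by parts twice (tabular method), an antiderivative of (3*t**2 + t - 4) cos(2*t) is 3*t**2*sin(2*t)/2 + t*sin(2*t)/2 + 3*t*cos(2*t)/2 - 11*sin(2*t)/4 + cos(2*t)/4; evaluating from -2*pi to 2*pi: ∫_{-2*pi}^{2*pi} (3*t**2 + t - 4) cos(2*t) dt = (1/4 + 3*pi) - (1/4 - 3*pi) = 6*pi.
Hence a_4 = (1/(2*pi))·(6*pi) = 3.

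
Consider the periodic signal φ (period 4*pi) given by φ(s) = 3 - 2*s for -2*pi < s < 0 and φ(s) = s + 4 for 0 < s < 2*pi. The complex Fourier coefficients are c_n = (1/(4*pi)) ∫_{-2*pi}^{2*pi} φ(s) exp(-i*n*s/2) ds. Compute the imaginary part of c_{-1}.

(1 - pi)/pi

Since φ is real-valued, Im(c_{-1}) = -(1/(4*pi)) ∫_{-2*pi}^{2*pi} φ(s) sin(-s/2) ds = b_{1}/2.
Split the integral at the breakpoints.
Integrating by parts (boundary term plus one more integral), an antiderivative of (3 - 2*s) sin(-s/2) is -4*s*cos(s/2) + 8*sin(s/2) + 6*cos(s/2); evaluating from -2*pi to 0: ∫_{-2*pi}^{0} (3 - 2*s) sin(-s/2) ds = (6) - (-8*pi - 6) = 12 + 8*pi.
Integrating by parts (boundary term plus one more integral), an antiderivative of (s + 4) sin(-s/2) is 2*s*cos(s/2) - 4*sin(s/2) + 8*cos(s/2); evaluating from 0 to 2*pi: ∫_{0}^{2*pi} (s + 4) sin(-s/2) ds = (-4*pi - 8) - (8) = -16 - 4*pi.
So ∫_{-2*pi}^{2*pi} φ(s) sin(-s/2) ds = -4 + 4*pi.
Hence Im(c_{-1}) = (-1/(4*pi))·(-4 + 4*pi) = (1 - pi)/pi.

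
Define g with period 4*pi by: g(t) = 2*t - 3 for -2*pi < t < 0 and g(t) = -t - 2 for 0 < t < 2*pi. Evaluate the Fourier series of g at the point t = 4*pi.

t = 4*pi differs from t = 0 by 1 full period(s), and the series is 4*pi-periodic.
At t = 0 the one-sided limits are g(0^-) = -3 and g(0^+) = -2.
By Dirichlet's theorem the series converges to their average, [(-3) + (-2)]/2 = -5/2.

-5/2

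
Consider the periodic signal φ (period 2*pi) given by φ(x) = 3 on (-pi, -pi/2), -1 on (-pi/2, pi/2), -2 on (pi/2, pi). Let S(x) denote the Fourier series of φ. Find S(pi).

1/2

At x = pi the one-sided limits are φ(pi^-) = -2 and φ(pi^+) = 3.
By Dirichlet's theorem the series converges to their average, [(-2) + (3)]/2 = 1/2.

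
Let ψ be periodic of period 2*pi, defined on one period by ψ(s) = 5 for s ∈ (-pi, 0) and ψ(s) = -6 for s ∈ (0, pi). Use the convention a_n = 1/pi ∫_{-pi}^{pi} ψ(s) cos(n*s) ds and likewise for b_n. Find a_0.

-1

a_0 = 1/pi ∫_{-pi}^{pi} ψ(s) ds = 1/pi · (-pi) = -1.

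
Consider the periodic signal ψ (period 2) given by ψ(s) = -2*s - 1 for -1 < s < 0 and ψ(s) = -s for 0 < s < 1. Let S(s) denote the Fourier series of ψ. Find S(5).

s = 5 differs from s = 1 by 2 full period(s), and the series is 2-periodic.
At s = 1 the one-sided limits are ψ(1^-) = -1 and ψ(1^+) = 1.
By Dirichlet's theorem the series converges to their average, [(-1) + (1)]/2 = 0.

0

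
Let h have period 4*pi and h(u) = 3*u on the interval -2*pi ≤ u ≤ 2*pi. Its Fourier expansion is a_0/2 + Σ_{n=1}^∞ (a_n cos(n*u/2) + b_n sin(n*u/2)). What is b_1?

12

b_1 = (1/(2*pi)) ∫_{-2*pi}^{2*pi} h(u) sin(u/2) du.
h is odd and sin(u/2) is odd, so the integrand is even and b_1 = 1/pi ∫_0^{2*pi} h(u) sin(u/2) du.
Integrating by parts (boundary term plus one more integral), an antiderivative of (3*u) sin(u/2) is -6*u*cos(u/2) + 12*sin(u/2); evaluating from 0 to 2*pi: ∫_{0}^{2*pi} (3*u) sin(u/2) du = (12*pi) - (0) = 12*pi.
Hence b_1 = (1/pi)·(12*pi) = 12.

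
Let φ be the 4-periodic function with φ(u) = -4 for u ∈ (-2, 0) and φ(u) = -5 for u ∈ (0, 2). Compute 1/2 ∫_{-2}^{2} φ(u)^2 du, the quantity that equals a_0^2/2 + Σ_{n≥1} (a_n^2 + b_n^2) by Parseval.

41

1/2 ∫_{-2}^{2} φ(u)^2 du = 1/2 · (82) = 41.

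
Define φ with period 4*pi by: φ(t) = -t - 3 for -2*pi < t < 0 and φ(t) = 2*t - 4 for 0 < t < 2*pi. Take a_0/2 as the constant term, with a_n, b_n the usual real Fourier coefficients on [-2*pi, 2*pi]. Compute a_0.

-7 + 3*pi

a_0 = (1/(2*pi)) ∫_{-2*pi}^{2*pi} φ(t) dt = (1/(2*pi)) · (2*pi*(-7 + 3*pi)) = -7 + 3*pi.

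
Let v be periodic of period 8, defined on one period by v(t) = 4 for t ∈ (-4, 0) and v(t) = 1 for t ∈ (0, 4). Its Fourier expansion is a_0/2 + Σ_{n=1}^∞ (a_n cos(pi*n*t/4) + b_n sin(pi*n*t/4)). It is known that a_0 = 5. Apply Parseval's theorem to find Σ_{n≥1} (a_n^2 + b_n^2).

9/2

Parseval: a_0^2/2 + Σ_{n≥1} (a_n^2+b_n^2) = 1/4 ∫_{-4}^{4} v(t)^2 dt = 17.
Subtract a_0^2/2 = 25/2: Σ (a_n^2+b_n^2) = 9/2.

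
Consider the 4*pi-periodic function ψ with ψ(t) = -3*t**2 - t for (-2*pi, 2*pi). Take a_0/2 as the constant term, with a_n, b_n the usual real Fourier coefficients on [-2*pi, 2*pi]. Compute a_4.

-3

a_4 = (1/(2*pi)) ∫_{-2*pi}^{2*pi} ψ(t) cos(2*t) dt.
Integrating by parts twice (tabular method), an antiderivative of (-3*t**2 - t) cos(2*t) is -3*t**2*sin(2*t)/2 - t*sin(2*t)/2 - 3*t*cos(2*t)/2 + 3*sin(2*t)/4 - cos(2*t)/4; evaluating from -2*pi to 2*pi: ∫_{-2*pi}^{2*pi} (-3*t**2 - t) cos(2*t) dt = (-3*pi - 1/4) - (-1/4 + 3*pi) = -6*pi.
Hence a_4 = (1/(2*pi))·(-6*pi) = -3.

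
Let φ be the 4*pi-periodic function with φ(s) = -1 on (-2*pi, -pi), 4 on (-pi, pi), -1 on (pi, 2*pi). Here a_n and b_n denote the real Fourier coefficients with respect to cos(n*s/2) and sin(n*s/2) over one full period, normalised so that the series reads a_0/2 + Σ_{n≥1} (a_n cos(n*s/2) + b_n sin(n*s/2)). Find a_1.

10/pi

a_1 = (1/(2*pi)) ∫_{-2*pi}^{2*pi} φ(s) cos(s/2) ds.
φ is even and cos(s/2) is even, so the integrand is even and a_1 = 1/pi ∫_0^{2*pi} φ(s) cos(s/2) ds.
Split the integral at the breakpoints.
Directly, an antiderivative of (4) cos(s/2) is 8*sin(s/2); evaluating from 0 to pi: ∫_{0}^{pi} (4) cos(s/2) ds = (8) - (0) = 8.
Directly, an antiderivative of (-1) cos(s/2) is -2*sin(s/2); evaluating from pi to 2*pi: ∫_{pi}^{2*pi} (-1) cos(s/2) ds = (0) - (-2) = 2.
Summing the pieces and multiplying by (1/pi) gives a_1 = 10/pi.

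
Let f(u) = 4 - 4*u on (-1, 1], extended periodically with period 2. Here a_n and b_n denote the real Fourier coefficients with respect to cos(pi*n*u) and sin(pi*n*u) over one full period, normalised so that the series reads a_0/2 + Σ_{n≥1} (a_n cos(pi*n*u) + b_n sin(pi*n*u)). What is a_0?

a_0 = ∫_{-1}^{1} f(u) du = 8.

8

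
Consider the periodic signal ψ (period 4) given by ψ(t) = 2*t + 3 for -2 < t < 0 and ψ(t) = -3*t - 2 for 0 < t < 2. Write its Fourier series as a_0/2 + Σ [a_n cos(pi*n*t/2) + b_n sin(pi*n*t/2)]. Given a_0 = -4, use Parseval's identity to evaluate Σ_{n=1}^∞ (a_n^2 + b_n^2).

67/3

Parseval: a_0^2/2 + Σ_{n≥1} (a_n^2+b_n^2) = 1/2 ∫_{-2}^{2} ψ(t)^2 dt = 91/3.
Subtract a_0^2/2 = 8: Σ (a_n^2+b_n^2) = 67/3.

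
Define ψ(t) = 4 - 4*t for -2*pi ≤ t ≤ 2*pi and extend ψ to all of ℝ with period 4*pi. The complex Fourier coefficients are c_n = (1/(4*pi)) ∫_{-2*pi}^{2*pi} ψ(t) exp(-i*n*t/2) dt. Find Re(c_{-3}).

0

Since ψ is real-valued, Re(c_{-3}) = (1/(4*pi)) ∫_{-2*pi}^{2*pi} ψ(t) cos(-3*t/2) dt = a_{3}/2.
Integrating by parts (boundary term plus one more integral), an antiderivative of (4 - 4*t) cos(-3*t/2) is -8*t*sin(3*t/2)/3 + 8*sin(3*t/2)/3 - 16*cos(3*t/2)/9; evaluating from -2*pi to 2*pi: ∫_{-2*pi}^{2*pi} (4 - 4*t) cos(-3*t/2) dt = (16/9) - (16/9) = 0.
Hence Re(c_{-3}) = (1/(4*pi))·(0) = 0.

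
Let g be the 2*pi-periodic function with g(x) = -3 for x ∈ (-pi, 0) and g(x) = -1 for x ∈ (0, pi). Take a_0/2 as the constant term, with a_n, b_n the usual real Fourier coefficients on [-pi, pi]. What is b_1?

4/pi

b_1 = 1/pi ∫_{-pi}^{pi} g(x) sin(x) dx.
Split the integral at the breakpoints.
Directly, an antiderivative of (-3) sin(x) is 3*cos(x); evaluating from -pi to 0: ∫_{-pi}^{0} (-3) sin(x) dx = (3) - (-3) = 6.
Directly, an antiderivative of (-1) sin(x) is cos(x); evaluating from 0 to pi: ∫_{0}^{pi} (-1) sin(x) dx = (-1) - (1) = -2.
Summing the pieces and multiplying by (1/pi) gives b_1 = 4/pi.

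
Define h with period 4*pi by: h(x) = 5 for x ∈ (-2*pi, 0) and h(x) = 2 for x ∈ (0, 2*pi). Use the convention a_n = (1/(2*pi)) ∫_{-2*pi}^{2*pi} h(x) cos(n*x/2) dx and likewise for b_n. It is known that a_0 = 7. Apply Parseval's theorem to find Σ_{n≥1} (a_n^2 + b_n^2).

9/2

Parseval: a_0^2/2 + Σ_{n≥1} (a_n^2+b_n^2) = (1/(2*pi)) ∫_{-2*pi}^{2*pi} h(x)^2 dx = 29.
Subtract a_0^2/2 = 49/2: Σ (a_n^2+b_n^2) = 9/2.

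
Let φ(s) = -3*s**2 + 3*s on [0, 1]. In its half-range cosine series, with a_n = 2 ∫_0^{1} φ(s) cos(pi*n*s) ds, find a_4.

-3/(4*pi**2)

a_4 = 2 ∫_0^{1} (-3*s**2 + 3*s) cos(4*pi*s) ds.
Integrating by parts twice (tabular method), an antiderivative of (-3*s**2 + 3*s) cos(4*pi*s) is -3*s**2*sin(4*pi*s)/(4*pi) + 3*s*sin(4*pi*s)/(4*pi) - 3*s*cos(4*pi*s)/(8*pi**2) + 3*sin(4*pi*s)/(32*pi**3) + 3*cos(4*pi*s)/(16*pi**2); evaluating from 0 to 1: ∫_{0}^{1} (-3*s**2 + 3*s) cos(4*pi*s) ds = (-3/(16*pi**2)) - (3/(16*pi**2)) = -3/(8*pi**2).
Hence a_4 = 2·(-3/(8*pi**2)) = -3/(4*pi**2).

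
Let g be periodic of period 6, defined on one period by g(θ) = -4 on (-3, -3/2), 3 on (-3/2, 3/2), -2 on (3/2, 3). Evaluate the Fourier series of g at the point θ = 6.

3

θ = 6 differs from θ = 0 by 1 full period(s), and the series is 6-periodic.
g is continuous at θ = 0 with value 3, so the series converges to 3 there.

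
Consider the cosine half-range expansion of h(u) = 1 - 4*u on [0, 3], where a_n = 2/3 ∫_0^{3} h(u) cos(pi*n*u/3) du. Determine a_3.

16/(3*pi**2)

a_3 = 2/3 ∫_0^{3} (1 - 4*u) cos(pi*u) du.
Integrating by parts (boundary term plus one more integral), an antiderivative of (1 - 4*u) cos(pi*u) is -4*u*sin(pi*u)/pi + sin(pi*u)/pi - 4*cos(pi*u)/pi**2; evaluating from 0 to 3: ∫_{0}^{3} (1 - 4*u) cos(pi*u) du = (4/pi**2) - (-4/pi**2) = 8/pi**2.
Hence a_3 = (2/3)·(8/pi**2) = 16/(3*pi**2).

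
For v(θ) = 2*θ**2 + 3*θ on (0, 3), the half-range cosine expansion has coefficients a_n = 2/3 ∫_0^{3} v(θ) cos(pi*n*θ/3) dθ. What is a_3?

a_3 = 2/3 ∫_0^{3} (2*θ**2 + 3*θ) cos(pi*θ) dθ.
Integrating by parts twice (tabular method), an antiderivative of (2*θ**2 + 3*θ) cos(pi*θ) is 2*θ**2*sin(pi*θ)/pi + 3*θ*sin(pi*θ)/pi + 4*θ*cos(pi*θ)/pi**2 - 4*sin(pi*θ)/pi**3 + 3*cos(pi*θ)/pi**2; evaluating from 0 to 3: ∫_{0}^{3} (2*θ**2 + 3*θ) cos(pi*θ) dθ = (-15/pi**2) - (3/pi**2) = -18/pi**2.
Hence a_3 = (2/3)·(-18/pi**2) = -12/pi**2.

-12/pi**2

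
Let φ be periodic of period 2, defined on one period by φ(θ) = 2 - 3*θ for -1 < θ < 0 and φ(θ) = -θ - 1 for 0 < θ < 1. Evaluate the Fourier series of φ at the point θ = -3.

3/2

θ = -3 differs from θ = 1 by -2 full period(s), and the series is 2-periodic.
At θ = 1 the one-sided limits are φ(1^-) = -2 and φ(1^+) = 5.
By Dirichlet's theorem the series converges to their average, [(-2) + (5)]/2 = 3/2.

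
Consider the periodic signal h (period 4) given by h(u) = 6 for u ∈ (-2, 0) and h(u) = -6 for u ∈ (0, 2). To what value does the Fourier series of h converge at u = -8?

u = -8 differs from u = 0 by -2 full period(s), and the series is 4-periodic.
At u = 0 the one-sided limits are h(0^-) = 6 and h(0^+) = -6.
By Dirichlet's theorem the series converges to their average, [(6) + (-6)]/2 = 0.

0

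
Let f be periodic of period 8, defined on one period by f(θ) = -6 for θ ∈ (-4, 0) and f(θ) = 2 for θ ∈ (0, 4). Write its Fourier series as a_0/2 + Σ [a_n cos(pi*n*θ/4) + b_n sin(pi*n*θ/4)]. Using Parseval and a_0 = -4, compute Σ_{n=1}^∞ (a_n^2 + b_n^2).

Parseval: a_0^2/2 + Σ_{n≥1} (a_n^2+b_n^2) = 1/4 ∫_{-4}^{4} f(θ)^2 dθ = 40.
Subtract a_0^2/2 = 8: Σ (a_n^2+b_n^2) = 32.

32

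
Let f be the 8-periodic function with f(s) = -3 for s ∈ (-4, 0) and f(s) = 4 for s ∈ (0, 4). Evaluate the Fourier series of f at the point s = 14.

s = 14 differs from s = -2 by 2 full period(s), and the series is 8-periodic.
f is continuous at s = -2 with value -3, so the series converges to -3 there.

-3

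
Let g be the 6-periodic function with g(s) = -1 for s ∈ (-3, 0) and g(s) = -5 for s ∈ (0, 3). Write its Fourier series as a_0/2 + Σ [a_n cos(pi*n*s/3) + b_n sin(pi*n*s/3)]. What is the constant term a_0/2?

a_0 = 1/3 ∫_{-3}^{3} g(s) ds = 1/3 · (-18) = -6.
So the constant term a_0/2 = -3.

-3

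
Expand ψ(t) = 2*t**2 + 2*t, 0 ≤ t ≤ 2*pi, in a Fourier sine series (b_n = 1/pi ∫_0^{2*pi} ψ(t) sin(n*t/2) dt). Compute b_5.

b_5 = 1/pi ∫_0^{2*pi} (2*t**2 + 2*t) sin(5*t/2) dt.
Integrating by parts twice (tabular method), an antiderivative of (2*t**2 + 2*t) sin(5*t/2) is -4*t**2*cos(5*t/2)/5 + 16*t*sin(5*t/2)/25 - 4*t*cos(5*t/2)/5 + 8*sin(5*t/2)/25 + 32*cos(5*t/2)/125; evaluating from 0 to 2*pi: ∫_{0}^{2*pi} (2*t**2 + 2*t) sin(5*t/2) dt = (-32/125 + 8*pi/5 + 16*pi**2/5) - (32/125) = -64/125 + 8*pi/5 + 16*pi**2/5.
Hence b_5 = (1/pi)·(-64/125 + 8*pi/5 + 16*pi**2/5) = 8*(-8 + 25*pi + 50*pi**2)/(125*pi).

8*(-8 + 25*pi + 50*pi**2)/(125*pi)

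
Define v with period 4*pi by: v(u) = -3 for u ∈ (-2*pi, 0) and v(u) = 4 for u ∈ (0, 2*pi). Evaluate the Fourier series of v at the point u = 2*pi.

1/2

At u = 2*pi the one-sided limits are v(2*pi^-) = 4 and v(2*pi^+) = -3.
By Dirichlet's theorem the series converges to their average, [(4) + (-3)]/2 = 1/2.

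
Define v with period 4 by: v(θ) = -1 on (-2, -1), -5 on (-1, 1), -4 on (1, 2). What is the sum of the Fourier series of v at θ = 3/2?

v is continuous at θ = 3/2 with value -4, so the series converges to -4 there.

-4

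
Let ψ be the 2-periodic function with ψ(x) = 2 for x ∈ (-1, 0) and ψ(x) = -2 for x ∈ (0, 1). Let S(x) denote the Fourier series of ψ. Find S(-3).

0

x = -3 differs from x = 1 by -2 full period(s), and the series is 2-periodic.
At x = 1 the one-sided limits are ψ(1^-) = -2 and ψ(1^+) = 2.
By Dirichlet's theorem the series converges to their average, [(-2) + (2)]/2 = 0.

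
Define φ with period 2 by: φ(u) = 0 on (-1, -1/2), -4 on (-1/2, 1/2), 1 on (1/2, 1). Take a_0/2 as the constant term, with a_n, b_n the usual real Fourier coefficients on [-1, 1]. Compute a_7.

9/(7*pi)

a_7 = ∫_{-1}^{1} φ(u) cos(7*pi*u) du.
Split the integral at the breakpoints.
∫_{-1}^{-1/2} (0) cos(7*pi*u) du = 0.
Directly, an antiderivative of (-4) cos(7*pi*u) is -4*sin(7*pi*u)/(7*pi); evaluating from -1/2 to 1/2: ∫_{-1/2}^{1/2} (-4) cos(7*pi*u) du = (4/(7*pi)) - (-4/(7*pi)) = 8/(7*pi).
Directly, an antiderivative of (1) cos(7*pi*u) is sin(7*pi*u)/(7*pi); evaluating from 1/2 to 1: ∫_{1/2}^{1} (1) cos(7*pi*u) du = (0) - (-1/(7*pi)) = 1/(7*pi).
Summing the pieces gives a_7 = 9/(7*pi).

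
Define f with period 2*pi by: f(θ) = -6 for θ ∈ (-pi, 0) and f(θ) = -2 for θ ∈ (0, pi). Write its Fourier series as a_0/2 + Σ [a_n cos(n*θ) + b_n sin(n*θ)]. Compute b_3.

8/(3*pi)

b_3 = 1/pi ∫_{-pi}^{pi} f(θ) sin(3*θ) dθ.
Split the integral at the breakpoints.
Directly, an antiderivative of (-6) sin(3*θ) is 2*cos(3*θ); evaluating from -pi to 0: ∫_{-pi}^{0} (-6) sin(3*θ) dθ = (2) - (-2) = 4.
Directly, an antiderivative of (-2) sin(3*θ) is 2*cos(3*θ)/3; evaluating from 0 to pi: ∫_{0}^{pi} (-2) sin(3*θ) dθ = (-2/3) - (2/3) = -4/3.
Summing the pieces and multiplying by (1/pi) gives b_3 = 8/(3*pi).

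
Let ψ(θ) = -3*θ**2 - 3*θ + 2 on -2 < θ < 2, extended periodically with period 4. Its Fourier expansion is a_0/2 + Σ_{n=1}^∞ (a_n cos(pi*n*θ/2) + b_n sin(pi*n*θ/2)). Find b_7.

b_7 = 1/2 ∫_{-2}^{2} ψ(θ) sin(7*pi*θ/2) dθ.
Integrating by parts twice (tabular method), an antiderivative of (-3*θ**2 - 3*θ + 2) sin(7*pi*θ/2) is 6*θ**2*cos(7*pi*θ/2)/(7*pi) - 24*θ*sin(7*pi*θ/2)/(49*pi**2) + 6*θ*cos(7*pi*θ/2)/(7*pi) - 12*sin(7*pi*θ/2)/(49*pi**2) - 4*cos(7*pi*θ/2)/(7*pi) - 48*cos(7*pi*θ/2)/(343*pi**3); evaluating from -2 to 2: ∫_{-2}^{2} (-3*θ**2 - 3*θ + 2) sin(7*pi*θ/2) dθ = (16*(3 - 98*pi**2)/(343*pi**3)) - (8*(6 - 49*pi**2)/(343*pi**3)) = -24/(7*pi).
Hence b_7 = (1/2)·(-24/(7*pi)) = -12/(7*pi).

-12/(7*pi)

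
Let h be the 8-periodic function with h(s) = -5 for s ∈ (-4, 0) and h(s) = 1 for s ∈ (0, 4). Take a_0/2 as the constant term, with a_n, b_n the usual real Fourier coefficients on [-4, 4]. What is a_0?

-4

a_0 = 1/4 ∫_{-4}^{4} h(s) ds = 1/4 · (-16) = -4.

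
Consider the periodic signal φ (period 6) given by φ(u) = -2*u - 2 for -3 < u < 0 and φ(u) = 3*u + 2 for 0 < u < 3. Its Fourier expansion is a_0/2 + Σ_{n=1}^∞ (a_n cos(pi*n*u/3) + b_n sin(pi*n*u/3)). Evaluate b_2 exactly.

-3/(2*pi)

b_2 = 1/3 ∫_{-3}^{3} φ(u) sin(2*pi*u/3) du.
Split the integral at the breakpoints.
Integrating by parts (boundary term plus one more integral), an antiderivative of (-2*u - 2) sin(2*pi*u/3) is 3*u*cos(2*pi*u/3)/pi - 9*sin(2*pi*u/3)/(2*pi**2) + 3*cos(2*pi*u/3)/pi; evaluating from -3 to 0: ∫_{-3}^{0} (-2*u - 2) sin(2*pi*u/3) du = (3/pi) - (-6/pi) = 9/pi.
Integrating by parts (boundary term plus one more integral), an antiderivative of (3*u + 2) sin(2*pi*u/3) is -9*u*cos(2*pi*u/3)/(2*pi) + 27*sin(2*pi*u/3)/(4*pi**2) - 3*cos(2*pi*u/3)/pi; evaluating from 0 to 3: ∫_{0}^{3} (3*u + 2) sin(2*pi*u/3) du = (-33/(2*pi)) - (-3/pi) = -27/(2*pi).
Summing the pieces and multiplying by (1/3) gives b_2 = -3/(2*pi).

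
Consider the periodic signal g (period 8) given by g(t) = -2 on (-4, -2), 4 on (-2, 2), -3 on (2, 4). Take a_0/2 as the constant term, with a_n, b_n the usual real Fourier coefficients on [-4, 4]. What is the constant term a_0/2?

a_0 = 1/4 ∫_{-4}^{4} g(t) dt = 1/4 · (6) = 3/2.
So the constant term a_0/2 = 3/4.

3/4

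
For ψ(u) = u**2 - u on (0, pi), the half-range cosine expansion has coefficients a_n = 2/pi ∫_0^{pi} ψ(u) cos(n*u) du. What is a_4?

1/4

a_4 = 2/pi ∫_0^{pi} (u**2 - u) cos(4*u) du.
Integrating by parts twice (tabular method), an antiderivative of (u**2 - u) cos(4*u) is u**2*sin(4*u)/4 - u*sin(4*u)/4 + u*cos(4*u)/8 - sin(4*u)/32 - cos(4*u)/16; evaluating from 0 to pi: ∫_{0}^{pi} (u**2 - u) cos(4*u) du = (-1/16 + pi/8) - (-1/16) = pi/8.
Hence a_4 = (2/pi)·(pi/8) = 1/4.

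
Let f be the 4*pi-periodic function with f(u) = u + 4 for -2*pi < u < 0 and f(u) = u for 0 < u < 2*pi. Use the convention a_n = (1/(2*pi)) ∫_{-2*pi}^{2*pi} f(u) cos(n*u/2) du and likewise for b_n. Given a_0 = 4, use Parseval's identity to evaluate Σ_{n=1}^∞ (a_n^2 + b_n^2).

Parseval: a_0^2/2 + Σ_{n≥1} (a_n^2+b_n^2) = (1/(2*pi)) ∫_{-2*pi}^{2*pi} f(u)^2 du = -8*pi + 16 + 8*pi**2/3.
Subtract a_0^2/2 = 8: Σ (a_n^2+b_n^2) = -8*pi + 8 + 8*pi**2/3.

-8*pi + 8 + 8*pi**2/3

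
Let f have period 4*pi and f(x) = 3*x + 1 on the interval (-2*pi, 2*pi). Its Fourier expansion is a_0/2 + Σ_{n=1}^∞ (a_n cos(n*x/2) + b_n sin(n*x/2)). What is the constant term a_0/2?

a_0 = (1/(2*pi)) ∫_{-2*pi}^{2*pi} f(x) dx = (1/(2*pi)) · (4*pi) = 2.
So the constant term a_0/2 = 1.

1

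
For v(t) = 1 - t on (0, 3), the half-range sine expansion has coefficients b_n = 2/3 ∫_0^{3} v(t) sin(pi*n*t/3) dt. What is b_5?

-2/(5*pi)

b_5 = 2/3 ∫_0^{3} (1 - t) sin(5*pi*t/3) dt.
Integrating by parts (boundary term plus one more integral), an antiderivative of (1 - t) sin(5*pi*t/3) is 3*t*cos(5*pi*t/3)/(5*pi) - 9*sin(5*pi*t/3)/(25*pi**2) - 3*cos(5*pi*t/3)/(5*pi); evaluating from 0 to 3: ∫_{0}^{3} (1 - t) sin(5*pi*t/3) dt = (-6/(5*pi)) - (-3/(5*pi)) = -3/(5*pi).
Hence b_5 = (2/3)·(-3/(5*pi)) = -2/(5*pi).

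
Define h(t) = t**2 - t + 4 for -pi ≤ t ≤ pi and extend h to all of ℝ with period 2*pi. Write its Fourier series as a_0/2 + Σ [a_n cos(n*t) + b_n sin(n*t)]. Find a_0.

a_0 = 1/pi ∫_{-pi}^{pi} h(t) dt = 1/pi · (2*pi*(pi**2 + 12)/3) = 2*pi**2/3 + 8.

2*pi**2/3 + 8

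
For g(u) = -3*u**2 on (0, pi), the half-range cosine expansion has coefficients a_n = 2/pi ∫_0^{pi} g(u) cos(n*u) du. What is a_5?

a_5 = 2/pi ∫_0^{pi} (-3*u**2) cos(5*u) du.
Integrating by parts twice (tabular method), an antiderivative of (-3*u**2) cos(5*u) is -3*u**2*sin(5*u)/5 - 6*u*cos(5*u)/25 + 6*sin(5*u)/125; evaluating from 0 to pi: ∫_{0}^{pi} (-3*u**2) cos(5*u) du = (6*pi/25) - (0) = 6*pi/25.
Hence a_5 = (2/pi)·(6*pi/25) = 12/25.

12/25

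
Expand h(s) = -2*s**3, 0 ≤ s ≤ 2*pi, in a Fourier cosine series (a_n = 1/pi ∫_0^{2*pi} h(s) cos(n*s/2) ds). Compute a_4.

-6*pi

a_4 = 1/pi ∫_0^{2*pi} (-2*s**3) cos(2*s) ds.
Integrating by parts three times (tabular method), an antiderivative of (-2*s**3) cos(2*s) is -s**3*sin(2*s) - 3*s**2*cos(2*s)/2 + 3*s*sin(2*s)/2 + 3*cos(2*s)/4; evaluating from 0 to 2*pi: ∫_{0}^{2*pi} (-2*s**3) cos(2*s) ds = (3/4 - 6*pi**2) - (3/4) = -6*pi**2.
Hence a_4 = (1/pi)·(-6*pi**2) = -6*pi.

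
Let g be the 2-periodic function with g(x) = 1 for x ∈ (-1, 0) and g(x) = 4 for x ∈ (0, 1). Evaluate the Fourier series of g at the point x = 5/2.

4

x = 5/2 differs from x = 1/2 by 1 full period(s), and the series is 2-periodic.
g is continuous at x = 1/2 with value 4, so the series converges to 4 there.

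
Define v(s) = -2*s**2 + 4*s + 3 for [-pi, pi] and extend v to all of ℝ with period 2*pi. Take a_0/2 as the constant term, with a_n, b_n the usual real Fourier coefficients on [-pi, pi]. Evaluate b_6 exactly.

-4/3

b_6 = 1/pi ∫_{-pi}^{pi} v(s) sin(6*s) ds.
Integrating by parts twice (tabular method), an antiderivative of (-2*s**2 + 4*s + 3) sin(6*s) is s**2*cos(6*s)/3 - s*sin(6*s)/9 - 2*s*cos(6*s)/3 + sin(6*s)/9 - 14*cos(6*s)/27; evaluating from -pi to pi: ∫_{-pi}^{pi} (-2*s**2 + 4*s + 3) sin(6*s) ds = (-2*pi/3 - 14/27 + pi**2/3) - (-14/27 + 2*pi/3 + pi**2/3) = -4*pi/3.
Hence b_6 = (1/pi)·(-4*pi/3) = -4/3.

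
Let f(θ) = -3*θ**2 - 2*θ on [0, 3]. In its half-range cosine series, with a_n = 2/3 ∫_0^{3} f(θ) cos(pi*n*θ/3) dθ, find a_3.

44/(3*pi**2)

a_3 = 2/3 ∫_0^{3} (-3*θ**2 - 2*θ) cos(pi*θ) dθ.
Integrating by parts twice (tabular method), an antiderivative of (-3*θ**2 - 2*θ) cos(pi*θ) is -3*θ**2*sin(pi*θ)/pi - 2*θ*sin(pi*θ)/pi - 6*θ*cos(pi*θ)/pi**2 + 6*sin(pi*θ)/pi**3 - 2*cos(pi*θ)/pi**2; evaluating from 0 to 3: ∫_{0}^{3} (-3*θ**2 - 2*θ) cos(pi*θ) dθ = (20/pi**2) - (-2/pi**2) = 22/pi**2.
Hence a_3 = (2/3)·(22/pi**2) = 44/(3*pi**2).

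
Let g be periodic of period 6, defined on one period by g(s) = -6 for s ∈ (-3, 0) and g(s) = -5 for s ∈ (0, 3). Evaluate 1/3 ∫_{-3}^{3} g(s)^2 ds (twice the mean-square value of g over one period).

1/3 ∫_{-3}^{3} g(s)^2 ds = 1/3 · (183) = 61.

61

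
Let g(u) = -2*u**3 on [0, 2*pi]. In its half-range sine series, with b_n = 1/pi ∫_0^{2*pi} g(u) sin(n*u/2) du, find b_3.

b_3 = 1/pi ∫_0^{2*pi} (-2*u**3) sin(3*u/2) du.
Integrating by parts three times (tabular method), an antiderivative of (-2*u**3) sin(3*u/2) is 4*u**3*cos(3*u/2)/3 - 8*u**2*sin(3*u/2)/3 - 32*u*cos(3*u/2)/9 + 64*sin(3*u/2)/27; evaluating from 0 to 2*pi: ∫_{0}^{2*pi} (-2*u**3) sin(3*u/2) du = (32*pi*(2 - 3*pi**2)/9) - (0) = 32*pi*(2 - 3*pi**2)/9.
Hence b_3 = (1/pi)·(32*pi*(2 - 3*pi**2)/9) = 64/9 - 32*pi**2/3.

64/9 - 32*pi**2/3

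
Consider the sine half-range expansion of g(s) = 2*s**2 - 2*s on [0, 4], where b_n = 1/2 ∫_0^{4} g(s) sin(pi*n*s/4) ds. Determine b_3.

b_3 = 1/2 ∫_0^{4} (2*s**2 - 2*s) sin(3*pi*s/4) ds.
Integrating by parts twice (tabular method), an antiderivative of (2*s**2 - 2*s) sin(3*pi*s/4) is -8*s**2*cos(3*pi*s/4)/(3*pi) + 64*s*sin(3*pi*s/4)/(9*pi**2) + 8*s*cos(3*pi*s/4)/(3*pi) - 32*sin(3*pi*s/4)/(9*pi**2) + 256*cos(3*pi*s/4)/(27*pi**3); evaluating from 0 to 4: ∫_{0}^{4} (2*s**2 - 2*s) sin(3*pi*s/4) ds = (-256/(27*pi**3) + 32/pi) - (256/(27*pi**3)) = -512/(27*pi**3) + 32/pi.
Hence b_3 = (1/2)·(-512/(27*pi**3) + 32/pi) = -256/(27*pi**3) + 16/pi.

-256/(27*pi**3) + 16/pi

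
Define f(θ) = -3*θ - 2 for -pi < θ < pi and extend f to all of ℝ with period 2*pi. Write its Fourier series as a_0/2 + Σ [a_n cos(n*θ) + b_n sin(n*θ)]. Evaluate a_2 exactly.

0

a_2 = 1/pi ∫_{-pi}^{pi} f(θ) cos(2*θ) dθ.
Integrating by parts (boundary term plus one more integral), an antiderivative of (-3*θ - 2) cos(2*θ) is -3*θ*sin(2*θ)/2 - sin(2*θ) - 3*cos(2*θ)/4; evaluating from -pi to pi: ∫_{-pi}^{pi} (-3*θ - 2) cos(2*θ) dθ = (-3/4) - (-3/4) = 0.
Hence a_2 = (1/pi)·(0) = 0.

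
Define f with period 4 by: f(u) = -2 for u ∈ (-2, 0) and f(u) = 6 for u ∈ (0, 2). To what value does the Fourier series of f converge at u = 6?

u = 6 differs from u = 2 by 1 full period(s), and the series is 4-periodic.
At u = 2 the one-sided limits are f(2^-) = 6 and f(2^+) = -2.
By Dirichlet's theorem the series converges to their average, [(6) + (-2)]/2 = 2.

2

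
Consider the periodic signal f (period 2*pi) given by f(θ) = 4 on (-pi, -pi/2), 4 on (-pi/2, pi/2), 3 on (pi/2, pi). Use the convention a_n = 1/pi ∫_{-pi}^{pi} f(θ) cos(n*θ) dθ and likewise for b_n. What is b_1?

b_1 = 1/pi ∫_{-pi}^{pi} f(θ) sin(θ) dθ.
Split the integral at the breakpoints.
Directly, an antiderivative of (4) sin(θ) is -4*cos(θ); evaluating from -pi to -pi/2: ∫_{-pi}^{-pi/2} (4) sin(θ) dθ = (0) - (4) = -4.
Directly, an antiderivative of (4) sin(θ) is -4*cos(θ); evaluating from -pi/2 to pi/2: ∫_{-pi/2}^{pi/2} (4) sin(θ) dθ = (0) - (0) = 0.
Directly, an antiderivative of (3) sin(θ) is -3*cos(θ); evaluating from pi/2 to pi: ∫_{pi/2}^{pi} (3) sin(θ) dθ = (3) - (0) = 3.
Summing the pieces and multiplying by (1/pi) gives b_1 = -1/pi.

-1/pi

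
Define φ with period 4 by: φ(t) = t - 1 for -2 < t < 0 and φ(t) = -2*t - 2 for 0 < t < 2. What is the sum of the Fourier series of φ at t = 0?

-3/2

At t = 0 the one-sided limits are φ(0^-) = -1 and φ(0^+) = -2.
By Dirichlet's theorem the series converges to their average, [(-1) + (-2)]/2 = -3/2.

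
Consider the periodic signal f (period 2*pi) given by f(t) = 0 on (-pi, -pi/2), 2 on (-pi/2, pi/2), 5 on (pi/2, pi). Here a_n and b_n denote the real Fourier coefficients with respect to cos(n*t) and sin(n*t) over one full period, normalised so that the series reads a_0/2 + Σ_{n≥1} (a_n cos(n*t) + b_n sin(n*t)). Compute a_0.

a_0 = 1/pi ∫_{-pi}^{pi} f(t) dt = 1/pi · (9*pi/2) = 9/2.

9/2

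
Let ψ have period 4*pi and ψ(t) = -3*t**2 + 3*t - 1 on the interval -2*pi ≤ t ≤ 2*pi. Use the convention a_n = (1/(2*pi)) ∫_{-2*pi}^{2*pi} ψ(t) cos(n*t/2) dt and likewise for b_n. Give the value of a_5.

a_5 = (1/(2*pi)) ∫_{-2*pi}^{2*pi} ψ(t) cos(5*t/2) dt.
Integrating by parts twice (tabular method), an antiderivative of (-3*t**2 + 3*t - 1) cos(5*t/2) is -6*t**2*sin(5*t/2)/5 + 6*t*sin(5*t/2)/5 - 24*t*cos(5*t/2)/25 - 2*sin(5*t/2)/125 + 12*cos(5*t/2)/25; evaluating from -2*pi to 2*pi: ∫_{-2*pi}^{2*pi} (-3*t**2 + 3*t - 1) cos(5*t/2) dt = (-12/25 + 48*pi/25) - (-48*pi/25 - 12/25) = 96*pi/25.
Hence a_5 = (1/(2*pi))·(96*pi/25) = 48/25.

48/25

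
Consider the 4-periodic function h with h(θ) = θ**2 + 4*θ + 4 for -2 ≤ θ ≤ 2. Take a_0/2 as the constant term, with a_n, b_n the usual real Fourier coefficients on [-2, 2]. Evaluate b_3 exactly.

16/(3*pi)

b_3 = 1/2 ∫_{-2}^{2} h(θ) sin(3*pi*θ/2) dθ.
Integrating by parts twice (tabular method), an antiderivative of (θ**2 + 4*θ + 4) sin(3*pi*θ/2) is -2*θ**2*cos(3*pi*θ/2)/(3*pi) + 8*θ*sin(3*pi*θ/2)/(9*pi**2) - 8*θ*cos(3*pi*θ/2)/(3*pi) + 16*sin(3*pi*θ/2)/(9*pi**2) - 8*cos(3*pi*θ/2)/(3*pi) + 16*cos(3*pi*θ/2)/(27*pi**3); evaluating from -2 to 2: ∫_{-2}^{2} (θ**2 + 4*θ + 4) sin(3*pi*θ/2) dθ = (16*(-1 + 18*pi**2)/(27*pi**3)) - (-16/(27*pi**3)) = 32/(3*pi).
Hence b_3 = (1/2)·(32/(3*pi)) = 16/(3*pi).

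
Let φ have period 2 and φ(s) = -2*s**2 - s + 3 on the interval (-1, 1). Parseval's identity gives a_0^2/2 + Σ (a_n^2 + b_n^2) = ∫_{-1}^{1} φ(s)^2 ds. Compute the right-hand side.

184/15

∫_{-1}^{1} φ(s)^2 ds = 184/15.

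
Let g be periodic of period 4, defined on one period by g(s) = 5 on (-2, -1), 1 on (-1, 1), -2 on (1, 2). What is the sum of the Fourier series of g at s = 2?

At s = 2 the one-sided limits are g(2^-) = -2 and g(2^+) = 5.
By Dirichlet's theorem the series converges to their average, [(-2) + (5)]/2 = 3/2.

3/2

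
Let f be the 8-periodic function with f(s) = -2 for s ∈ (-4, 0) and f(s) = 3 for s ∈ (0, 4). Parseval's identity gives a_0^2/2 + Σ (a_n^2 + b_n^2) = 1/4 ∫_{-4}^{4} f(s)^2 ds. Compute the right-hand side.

13

1/4 ∫_{-4}^{4} f(s)^2 ds = 1/4 · (52) = 13.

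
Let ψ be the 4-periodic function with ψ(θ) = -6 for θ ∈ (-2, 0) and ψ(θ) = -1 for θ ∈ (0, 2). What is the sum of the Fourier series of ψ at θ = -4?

θ = -4 differs from θ = 0 by -1 full period(s), and the series is 4-periodic.
At θ = 0 the one-sided limits are ψ(0^-) = -6 and ψ(0^+) = -1.
By Dirichlet's theorem the series converges to their average, [(-6) + (-1)]/2 = -7/2.

-7/2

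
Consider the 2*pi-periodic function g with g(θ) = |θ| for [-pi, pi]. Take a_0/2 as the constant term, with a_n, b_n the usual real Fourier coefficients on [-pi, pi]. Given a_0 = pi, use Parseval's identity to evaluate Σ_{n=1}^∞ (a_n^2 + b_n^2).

Parseval: a_0^2/2 + Σ_{n≥1} (a_n^2+b_n^2) = 1/pi ∫_{-pi}^{pi} g(θ)^2 dθ = 2*pi**2/3.
Subtract a_0^2/2 = pi**2/2: Σ (a_n^2+b_n^2) = pi**2/6.

pi**2/6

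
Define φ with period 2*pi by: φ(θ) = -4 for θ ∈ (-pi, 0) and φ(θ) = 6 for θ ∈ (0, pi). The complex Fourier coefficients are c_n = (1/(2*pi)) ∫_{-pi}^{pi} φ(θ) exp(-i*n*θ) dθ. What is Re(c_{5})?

Since φ is real-valued, Re(c_{5}) = (1/(2*pi)) ∫_{-pi}^{pi} φ(θ) cos(5*θ) dθ = a_{5}/2.
Split the integral at the breakpoints.
Directly, an antiderivative of (-4) cos(5*θ) is -4*sin(5*θ)/5; evaluating from -pi to 0: ∫_{-pi}^{0} (-4) cos(5*θ) dθ = (0) - (0) = 0.
Directly, an antiderivative of (6) cos(5*θ) is 6*sin(5*θ)/5; evaluating from 0 to pi: ∫_{0}^{pi} (6) cos(5*θ) dθ = (0) - (0) = 0.
So ∫_{-pi}^{pi} φ(θ) cos(5*θ) dθ = 0.
Hence Re(c_{5}) = (1/(2*pi))·(0) = 0.

0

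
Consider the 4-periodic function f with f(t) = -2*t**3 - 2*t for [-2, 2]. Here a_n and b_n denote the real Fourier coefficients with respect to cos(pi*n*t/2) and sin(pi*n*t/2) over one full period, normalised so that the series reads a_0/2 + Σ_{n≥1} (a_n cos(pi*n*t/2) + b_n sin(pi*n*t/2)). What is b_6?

4*(-2 + 15*pi**2)/(9*pi**3)

b_6 = 1/2 ∫_{-2}^{2} f(t) sin(3*pi*t) dt.
f is odd and sin(3*pi*t) is odd, so the integrand is even and b_6 = ∫_0^{2} f(t) sin(3*pi*t) dt.
Integrating by parts three times (tabular method), an antiderivative of (-2*t**3 - 2*t) sin(3*pi*t) is 2*t**3*cos(3*pi*t)/(3*pi) - 2*t**2*sin(3*pi*t)/(3*pi**2) - 4*t*cos(3*pi*t)/(9*pi**3) + 2*t*cos(3*pi*t)/(3*pi) - 2*sin(3*pi*t)/(9*pi**2) + 4*sin(3*pi*t)/(27*pi**4); evaluating from 0 to 2: ∫_{0}^{2} (-2*t**3 - 2*t) sin(3*pi*t) dt = (4*(-2 + 15*pi**2)/(9*pi**3)) - (0) = 4*(-2 + 15*pi**2)/(9*pi**3).
Hence b_6 = 4*(-2 + 15*pi**2)/(9*pi**3).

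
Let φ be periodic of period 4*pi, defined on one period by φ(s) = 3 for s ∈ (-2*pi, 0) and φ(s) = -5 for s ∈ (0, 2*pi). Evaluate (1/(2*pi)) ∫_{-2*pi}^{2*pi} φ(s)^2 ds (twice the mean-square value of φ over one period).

34

(1/(2*pi)) ∫_{-2*pi}^{2*pi} φ(s)^2 ds = (1/(2*pi)) · (68*pi) = 34.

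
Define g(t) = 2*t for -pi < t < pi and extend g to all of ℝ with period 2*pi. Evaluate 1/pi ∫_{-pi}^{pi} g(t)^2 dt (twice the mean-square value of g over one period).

8*pi**2/3

1/pi ∫_{-pi}^{pi} g(t)^2 dt = 1/pi · (8*pi**3/3) = 8*pi**2/3.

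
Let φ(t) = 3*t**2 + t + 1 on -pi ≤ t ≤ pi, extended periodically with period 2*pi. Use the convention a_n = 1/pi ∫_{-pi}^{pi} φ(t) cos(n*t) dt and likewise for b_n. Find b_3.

b_3 = 1/pi ∫_{-pi}^{pi} φ(t) sin(3*t) dt.
Integrating by parts twice (tabular method), an antiderivative of (3*t**2 + t + 1) sin(3*t) is -t**2*cos(3*t) + 2*t*sin(3*t)/3 - t*cos(3*t)/3 + sin(3*t)/9 - cos(3*t)/9; evaluating from -pi to pi: ∫_{-pi}^{pi} (3*t**2 + t + 1) sin(3*t) dt = (1/9 + pi/3 + pi**2) - (-pi/3 + 1/9 + pi**2) = 2*pi/3.
Hence b_3 = (1/pi)·(2*pi/3) = 2/3.

2/3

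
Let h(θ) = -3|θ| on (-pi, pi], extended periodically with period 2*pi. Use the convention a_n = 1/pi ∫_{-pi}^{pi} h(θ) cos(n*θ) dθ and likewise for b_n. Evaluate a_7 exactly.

a_7 = 1/pi ∫_{-pi}^{pi} h(θ) cos(7*θ) dθ.
h is even and cos(7*θ) is even, so the integrand is even and a_7 = 2/pi ∫_0^{pi} h(θ) cos(7*θ) dθ.
Integrating by parts (boundary term plus one more integral), an antiderivative of (-3*θ) cos(7*θ) is -3*θ*sin(7*θ)/7 - 3*cos(7*θ)/49; evaluating from 0 to pi: ∫_{0}^{pi} (-3*θ) cos(7*θ) dθ = (3/49) - (-3/49) = 6/49.
Hence a_7 = (2/pi)·(6/49) = 12/(49*pi).

12/(49*pi)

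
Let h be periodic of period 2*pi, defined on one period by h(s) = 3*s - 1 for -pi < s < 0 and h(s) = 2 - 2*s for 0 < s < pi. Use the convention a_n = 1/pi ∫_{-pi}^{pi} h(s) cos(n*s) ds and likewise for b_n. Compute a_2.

a_2 = 1/pi ∫_{-pi}^{pi} h(s) cos(2*s) ds.
Split the integral at the breakpoints.
Integrating by parts (boundary term plus one more integral), an antiderivative of (3*s - 1) cos(2*s) is 3*s*sin(2*s)/2 - sin(2*s)/2 + 3*cos(2*s)/4; evaluating from -pi to 0: ∫_{-pi}^{0} (3*s - 1) cos(2*s) ds = (3/4) - (3/4) = 0.
Integrating by parts (boundary term plus one more integral), an antiderivative of (2 - 2*s) cos(2*s) is -s*sin(2*s) + sin(2*s) - cos(2*s)/2; evaluating from 0 to pi: ∫_{0}^{pi} (2 - 2*s) cos(2*s) ds = (-1/2) - (-1/2) = 0.
Summing the pieces and multiplying by (1/pi) gives a_2 = 0.

0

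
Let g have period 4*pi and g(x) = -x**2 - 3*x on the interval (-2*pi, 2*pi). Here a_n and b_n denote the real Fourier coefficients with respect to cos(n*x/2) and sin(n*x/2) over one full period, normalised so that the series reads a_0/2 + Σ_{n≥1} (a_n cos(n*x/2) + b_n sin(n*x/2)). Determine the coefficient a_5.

a_5 = (1/(2*pi)) ∫_{-2*pi}^{2*pi} g(x) cos(5*x/2) dx.
Integrating by parts twice (tabular method), an antiderivative of (-x**2 - 3*x) cos(5*x/2) is -2*x**2*sin(5*x/2)/5 - 6*x*sin(5*x/2)/5 - 8*x*cos(5*x/2)/25 + 16*sin(5*x/2)/125 - 12*cos(5*x/2)/25; evaluating from -2*pi to 2*pi: ∫_{-2*pi}^{2*pi} (-x**2 - 3*x) cos(5*x/2) dx = (12/25 + 16*pi/25) - (12/25 - 16*pi/25) = 32*pi/25.
Hence a_5 = (1/(2*pi))·(32*pi/25) = 16/25.

16/25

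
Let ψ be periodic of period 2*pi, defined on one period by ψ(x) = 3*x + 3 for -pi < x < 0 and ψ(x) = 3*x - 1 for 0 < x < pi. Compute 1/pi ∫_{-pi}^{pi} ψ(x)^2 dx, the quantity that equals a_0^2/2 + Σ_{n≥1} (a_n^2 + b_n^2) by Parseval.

1/pi ∫_{-pi}^{pi} ψ(x)^2 dx = 1/pi · (2*pi*(-6*pi + 5 + 3*pi**2)) = -12*pi + 10 + 6*pi**2.

-12*pi + 10 + 6*pi**2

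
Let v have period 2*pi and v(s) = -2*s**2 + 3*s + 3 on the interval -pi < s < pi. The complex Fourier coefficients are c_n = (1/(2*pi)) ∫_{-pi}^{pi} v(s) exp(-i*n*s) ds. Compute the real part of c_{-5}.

Since v is real-valued, Re(c_{-5}) = (1/(2*pi)) ∫_{-pi}^{pi} v(s) cos(-5*s) ds = a_{5}/2.
Integrating by parts twice (tabular method), an antiderivative of (-2*s**2 + 3*s + 3) cos(-5*s) is -2*s**2*sin(5*s)/5 + 3*s*sin(5*s)/5 - 4*s*cos(5*s)/25 + 79*sin(5*s)/125 + 3*cos(5*s)/25; evaluating from -pi to pi: ∫_{-pi}^{pi} (-2*s**2 + 3*s + 3) cos(-5*s) ds = (-3/25 + 4*pi/25) - (-4*pi/25 - 3/25) = 8*pi/25.
Hence Re(c_{-5}) = (1/(2*pi))·(8*pi/25) = 4/25.

4/25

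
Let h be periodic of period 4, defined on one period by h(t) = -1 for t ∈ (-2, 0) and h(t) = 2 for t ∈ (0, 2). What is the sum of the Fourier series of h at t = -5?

-1

t = -5 differs from t = -1 by -1 full period(s), and the series is 4-periodic.
h is continuous at t = -1 with value -1, so the series converges to -1 there.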